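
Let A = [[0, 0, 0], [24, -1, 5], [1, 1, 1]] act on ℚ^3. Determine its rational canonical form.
The invariant factors of A (the non-unit diagonal entries of the Smith normal form of xI - A over ℚ[x]) are x(x^2 - 6), each dividing the next. The characteristic polynomial is their product, x(x^2 - 6).

The rational canonical form is the block-diagonal matrix of companion matrices C(f_i):
R = [[0, 0, 0], [1, 0, 6], [0, 1, 0]].

Note the characteristic polynomial does not split into linear factors over ℚ, so A has no Jordan form over ℚ; the rational canonical form exists over any field.

R = [[0, 0, 0], [1, 0, 6], [0, 1, 0]]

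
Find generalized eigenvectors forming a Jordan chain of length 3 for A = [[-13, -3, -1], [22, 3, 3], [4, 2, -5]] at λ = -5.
v_1 = [[1, -3, -1]]^T, v_2 = [[2, -5, -2]]^T, v_3 = [[1, -2, -2]]^T

We seek v_1 ∈ ker((A + 5I)^3) \ ker((A + 5I)^2), then set v_{i+1} = (A + 5I) v_i.

One such chain is v_1 = [[1, -3, -1]]^T, v_2 = [[2, -5, -2]]^T, v_3 = [[1, -2, -2]]^T. Check: (A + 5I) v_3 = [[0, 0, 0]]^T = 0.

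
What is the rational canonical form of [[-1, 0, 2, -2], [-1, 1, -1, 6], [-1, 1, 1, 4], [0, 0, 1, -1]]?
R = [[0, 0, 0, 0], [1, 0, 0, 4], [0, 1, 0, 3], [0, 0, 1, 0]]

The invariant factors of A (the non-unit diagonal entries of the Smith normal form of xI - A over ℚ[x]) are x(x^3 - 3x - 4), each dividing the next. The characteristic polynomial is their product, x(x^3 - 3x - 4).

The rational canonical form is the block-diagonal matrix of companion matrices C(f_i):
R = [[0, 0, 0, 0], [1, 0, 0, 4], [0, 1, 0, 3], [0, 0, 1, 0]].

Note the characteristic polynomial does not split into linear factors over ℚ, so A has no Jordan form over ℚ; the rational canonical form exists over any field.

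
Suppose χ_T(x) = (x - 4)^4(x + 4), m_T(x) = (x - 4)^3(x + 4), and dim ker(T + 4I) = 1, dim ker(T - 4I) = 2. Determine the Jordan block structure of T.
Jordan blocks: (-4, 1), (4, 3), (4, 1)

λ = -4: algebraic multiplicity 1 (exponent in χ_T), largest block size 1 (exponent in m_T), 1 block (geometric multiplicity). This forces block sizes [1].
λ = 4: algebraic multiplicity 4 (exponent in χ_T), largest block size 3 (exponent in m_T), 2 blocks (geometric multiplicity). These force block sizes [3, 1].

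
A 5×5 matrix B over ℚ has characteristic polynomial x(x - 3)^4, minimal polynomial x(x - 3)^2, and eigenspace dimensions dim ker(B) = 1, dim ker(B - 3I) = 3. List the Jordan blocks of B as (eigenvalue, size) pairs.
λ = 0: algebraic multiplicity 1 (exponent in χ_B), largest block size 1 (exponent in m_B), 1 block (geometric multiplicity). This forces block sizes [1].
λ = 3: algebraic multiplicity 4 (exponent in χ_B), largest block size 2 (exponent in m_B), 3 blocks (geometric multiplicity). These force block sizes [2, 1, 1].

Jordan blocks: (0, 1), (3, 2), (3, 1), (3, 1)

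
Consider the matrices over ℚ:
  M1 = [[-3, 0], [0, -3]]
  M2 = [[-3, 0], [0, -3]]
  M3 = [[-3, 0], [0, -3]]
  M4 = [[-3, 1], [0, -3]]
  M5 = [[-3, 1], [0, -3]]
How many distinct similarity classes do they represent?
2 classes: {M1, M2, M3}, {M4, M5}

Characteristic polynomials: χ_{M1} = (x + 3)^2, χ_{M2} = (x + 3)^2, χ_{M3} = (x + 3)^2, χ_{M4} = (x + 3)^2, χ_{M5} = (x + 3)^2.

{M1, M2, M3}: invariant factors x + 3, x + 3.

{M4, M5}: invariant factors (x + 3)^2.

Matrices are similar if and only if their invariant-factor lists agree; the partition into similarity classes is {M1, M2, M3}, {M4, M5}.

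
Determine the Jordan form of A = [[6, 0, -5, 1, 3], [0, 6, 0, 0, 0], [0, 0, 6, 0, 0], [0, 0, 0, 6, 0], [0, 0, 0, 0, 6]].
J = [[6, 1, 0, 0, 0], [0, 6, 0, 0, 0], [0, 0, 6, 0, 0], [0, 0, 0, 6, 0], [0, 0, 0, 0, 6]]

The characteristic polynomial is det(xI - A) = (x - 6)^5, so the eigenvalues are 6 (algebraic multiplicity 5).

For λ = 6: rank(A - 6I) = 1, rank((A - 6I)^2) = 0. The eigenspace has dimension 5 - 1 = 4, so there are 4 Jordan blocks; the rank sequence gives block sizes [2, 1, 1, 1].

Assembling the blocks gives the Jordan form J above.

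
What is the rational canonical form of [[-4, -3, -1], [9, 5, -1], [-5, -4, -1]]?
R = [[0, 0, 5], [1, 0, 3], [0, 1, 0]]

The invariant factors of A (the non-unit diagonal entries of the Smith normal form of xI - A over ℚ[x]) are x^3 - 3x - 5, each dividing the next. The characteristic polynomial is their product, x^3 - 3x - 5.

The rational canonical form is the block-diagonal matrix of companion matrices C(f_i):
R = [[0, 0, 5], [1, 0, 3], [0, 1, 0]].

Note the characteristic polynomial does not split into linear factors over ℚ, so A has no Jordan form over ℚ; the rational canonical form exists over any field.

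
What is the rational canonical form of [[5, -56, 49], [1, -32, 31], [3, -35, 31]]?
The invariant factors of A (the non-unit diagonal entries of the Smith normal form of xI - A over ℚ[x]) are (x - 3)^2(x + 2), each dividing the next. The characteristic polynomial is their product, (x - 3)^2(x + 2).

The rational canonical form is the block-diagonal matrix of companion matrices C(f_i):
R = [[0, 0, -18], [1, 0, 3], [0, 1, 4]].

R = [[0, 0, -18], [1, 0, 3], [0, 1, 4]]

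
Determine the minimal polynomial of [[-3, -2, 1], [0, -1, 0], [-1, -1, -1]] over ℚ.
m_A(x) = (x + 1)(x + 2)^2

The characteristic polynomial factors as (x + 1)(x + 2)^2. The minimal polynomial is ∏(x - λ)^{k_λ} where k_λ is the size of the largest Jordan block at λ.

For λ = -2: rank(A + 2I) = 2, and the largest Jordan block has size 2 (the smallest k with rank((A + 2I)^k) = rank((A + 2I)^(k+1))).
For λ = -1: rank(A + I) = 2, and the largest Jordan block has size 1 (the smallest k with rank((A + I)^k) = rank((A + I)^(k+1))).

So m_A(x) = (x + 1)(x + 2)^2.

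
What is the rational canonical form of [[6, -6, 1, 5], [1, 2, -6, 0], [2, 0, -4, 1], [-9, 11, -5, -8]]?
R = [[0, 0, 0, -1], [1, 0, 0, 4], [0, 1, 0, -2], [0, 0, 1, -4]]

The invariant factors of A (the non-unit diagonal entries of the Smith normal form of xI - A over ℚ[x]) are (x^2 + 2x - 1)^2, each dividing the next. The characteristic polynomial is their product, (x^2 + 2x - 1)^2.

The rational canonical form is the block-diagonal matrix of companion matrices C(f_i):
R = [[0, 0, 0, -1], [1, 0, 0, 4], [0, 1, 0, -2], [0, 0, 1, -4]].

Note the characteristic polynomial does not split into linear factors over ℚ, so A has no Jordan form over ℚ; the rational canonical form exists over any field.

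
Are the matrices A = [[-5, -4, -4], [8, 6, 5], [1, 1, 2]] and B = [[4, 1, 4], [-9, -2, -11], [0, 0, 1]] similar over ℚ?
Yes.

Two matrices over a field are similar if and only if they have the same invariant factors.

Both A and B have characteristic polynomial (x - 1)^3 and minimal polynomial (x - 1)^3. Computing further, both have invariant factors (x - 1)^3. Hence A and B are similar.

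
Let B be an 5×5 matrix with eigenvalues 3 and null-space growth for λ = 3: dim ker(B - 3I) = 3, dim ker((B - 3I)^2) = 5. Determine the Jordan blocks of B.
Jordan blocks: (3, 2), (3, 2), (3, 1)

λ = 3: successive nullity increments [3, 2] count blocks of size ≥ k; block sizes are [2, 2, 1].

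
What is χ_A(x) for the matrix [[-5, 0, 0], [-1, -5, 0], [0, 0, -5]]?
xI - A = [[x + 5, 0, 0], [1, x + 5, 0], [0, 0, x + 5]].

Expanding det(xI - A) along the first row:
det(xI - A) = + (x + 5)·det([[x + 5, 0], [0, x + 5]]) - (0)·det([[1, 0], [0, x + 5]]) + (0)·det([[1, x + 5], [0, 0]]).

Evaluating gives χ_A(x) = x^3 + 15x^2 + 75x + 125 = (x + 5)^3.

χ_A(x) = (x + 5)^3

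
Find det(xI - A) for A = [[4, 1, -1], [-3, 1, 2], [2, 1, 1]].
χ_A(x) = (x - 2)^3

xI - A = [[x - 4, -1, 1], [3, x - 1, -2], [-2, -1, x - 1]].

Expanding det(xI - A) along the first row:
det(xI - A) = + (x - 4)·det([[x - 1, -2], [-1, x - 1]]) - (-1)·det([[3, -2], [-2, x - 1]]) + (1)·det([[3, x - 1], [-2, -1]]).

Evaluating gives χ_A(x) = x^3 - 6x^2 + 12x - 8 = (x - 2)^3.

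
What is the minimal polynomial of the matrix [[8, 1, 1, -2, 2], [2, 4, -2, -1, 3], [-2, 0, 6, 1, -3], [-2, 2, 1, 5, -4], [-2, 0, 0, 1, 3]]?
m_A(x) = (x - 6)^3(x - 4)^2

The characteristic polynomial factors as (x - 6)^3(x - 4)^2. The minimal polynomial is ∏(x - λ)^{k_λ} where k_λ is the size of the largest Jordan block at λ.

For λ = 4: rank(A - 4I) = 4, and the largest Jordan block has size 2 (the smallest k with rank((A - 4I)^k) = rank((A - 4I)^(k+1))).
For λ = 6: rank(A - 6I) = 4, and the largest Jordan block has size 3 (the smallest k with rank((A - 6I)^k) = rank((A - 6I)^(k+1))).

So m_A(x) = (x - 6)^3(x - 4)^2.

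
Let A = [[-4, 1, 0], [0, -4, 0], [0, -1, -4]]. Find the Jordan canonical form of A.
J = [[-4, 1, 0], [0, -4, 0], [0, 0, -4]]

The characteristic polynomial is det(xI - A) = (x + 4)^3, so the eigenvalues are -4 (algebraic multiplicity 3).

For λ = -4: rank(A + 4I) = 1, rank((A + 4I)^2) = 0. The eigenspace has dimension 3 - 1 = 2, so there are 2 Jordan blocks; the rank sequence gives block sizes [2, 1].

Assembling the blocks gives the Jordan form J above.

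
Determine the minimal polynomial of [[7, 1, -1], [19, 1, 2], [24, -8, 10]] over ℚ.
The characteristic polynomial factors as (x - 6)^3. The minimal polynomial is ∏(x - λ)^{k_λ} where k_λ is the size of the largest Jordan block at λ.

For λ = 6: rank(A - 6I) = 2, and the largest Jordan block has size 3 (the smallest k with rank((A - 6I)^k) = rank((A - 6I)^(k+1))).

So m_A(x) = (x - 6)^3.

m_A(x) = (x - 6)^3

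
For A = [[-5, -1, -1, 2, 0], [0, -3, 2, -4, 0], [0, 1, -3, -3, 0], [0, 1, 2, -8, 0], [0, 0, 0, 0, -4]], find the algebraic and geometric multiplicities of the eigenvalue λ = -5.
algebraic multiplicity 3, geometric multiplicity 2

The characteristic polynomial is (x + 4)^2(x + 5)^3, so the factor x + 5 appears with exponent 3: the algebraic multiplicity is 3.

rank(A + 5I) = 3, so the eigenspace has dimension 5 - 3 = 2: the geometric multiplicity is 2.

Since 2 < 3, A is not diagonalizable.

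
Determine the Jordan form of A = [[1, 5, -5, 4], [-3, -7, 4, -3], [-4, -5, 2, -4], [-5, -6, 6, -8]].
J = [[-3, 1, 0, 0], [0, -3, 1, 0], [0, 0, -3, 0], [0, 0, 0, -3]]

The characteristic polynomial is det(xI - A) = (x + 3)^4, so the eigenvalues are -3 (algebraic multiplicity 4).

For λ = -3: rank(A + 3I) = 2, rank((A + 3I)^2) = 1, rank((A + 3I)^3) = 0. The eigenspace has dimension 4 - 2 = 2, so there are 2 Jordan blocks; the rank sequence gives block sizes [3, 1].

Assembling the blocks gives the Jordan form J above.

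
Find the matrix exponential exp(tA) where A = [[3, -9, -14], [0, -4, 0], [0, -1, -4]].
A has Jordan form J = [[-4, 1, 0], [0, -4, 0], [0, 0, 3]] with A = PJP^{-1}, so e^{tA} = P e^{tJ} P^{-1}.

For a Jordan block J_k(λ), e^{tJ_k(λ)} = e^{λt} · (I + tN + t^2 N^2/2! + ... + t^{k-1} N^{k-1}/(k-1)!) where N is the nilpotent superdiagonal part.

Assembling the blocks and conjugating back gives the entries of e^{tA} as shown above.

e^{tA} = [[e^{3*t}, (-2*t - e^{7*t} + 1)*e^{-4*t}, 2*(1 - e^{7*t})*e^{-4*t}], [0, e^{-4*t}, 0], [0, -t*e^{-4*t}, e^{-4*t}]]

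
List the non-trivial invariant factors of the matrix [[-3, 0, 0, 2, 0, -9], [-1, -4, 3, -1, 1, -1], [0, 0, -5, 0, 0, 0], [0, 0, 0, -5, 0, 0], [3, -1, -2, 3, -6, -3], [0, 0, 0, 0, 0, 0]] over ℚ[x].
x + 5, x(x + 3)(x + 5)^3

The Jordan structure of A has elementary divisors (x + 5)^3, (x + 5), (x + 3), x. Arranging the block sizes at each eigenvalue in decreasing order and taking row products gives the invariant factors.

Invariant factors (smallest first, each dividing the next): x + 5, x(x + 3)(x + 5)^3.

Check: the last factor x(x + 3)(x + 5)^3 is the minimal polynomial, and the product x(x + 3)(x + 5)^4 is the characteristic polynomial.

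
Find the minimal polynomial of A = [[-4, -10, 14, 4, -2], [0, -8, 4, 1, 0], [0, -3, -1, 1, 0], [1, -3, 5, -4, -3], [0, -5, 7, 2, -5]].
The characteristic polynomial factors as (x + 4)^3(x + 5)^2. The minimal polynomial is ∏(x - λ)^{k_λ} where k_λ is the size of the largest Jordan block at λ.

For λ = -5: rank(A + 5I) = 4, and the largest Jordan block has size 2 (the smallest k with rank((A + 5I)^k) = rank((A + 5I)^(k+1))).
For λ = -4: rank(A + 4I) = 4, and the largest Jordan block has size 3 (the smallest k with rank((A + 4I)^k) = rank((A + 4I)^(k+1))).

So m_A(x) = (x + 4)^3(x + 5)^2.

m_A(x) = (x + 4)^3(x + 5)^2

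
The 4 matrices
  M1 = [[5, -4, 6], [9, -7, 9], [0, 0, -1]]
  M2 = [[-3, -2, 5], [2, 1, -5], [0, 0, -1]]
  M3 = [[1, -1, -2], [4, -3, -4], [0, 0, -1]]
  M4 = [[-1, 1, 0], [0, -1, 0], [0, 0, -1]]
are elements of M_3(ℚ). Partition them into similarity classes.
1 class: {M1, M2, M3, M4}

Characteristic polynomials: χ_{M1} = (x + 1)^3, χ_{M2} = (x + 1)^3, χ_{M3} = (x + 1)^3, χ_{M4} = (x + 1)^3.

{M1, M2, M3, M4}: invariant factors x + 1, (x + 1)^2.

Matrices are similar if and only if their invariant-factor lists agree; the partition into similarity classes is {M1, M2, M3, M4}.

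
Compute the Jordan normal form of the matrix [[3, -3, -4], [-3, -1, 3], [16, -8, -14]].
J = [[-4, 1, 0], [0, -4, 1], [0, 0, -4]]

The characteristic polynomial is det(xI - A) = (x + 4)^3, so the eigenvalues are -4 (algebraic multiplicity 3).

For λ = -4: rank(A + 4I) = 2, rank((A + 4I)^2) = 1, rank((A + 4I)^3) = 0. The eigenspace has dimension 3 - 2 = 1, so there is 1 Jordan block; the rank sequence gives block sizes [3].

Assembling the blocks gives the Jordan form J above.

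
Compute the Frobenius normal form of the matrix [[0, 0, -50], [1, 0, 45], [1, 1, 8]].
R = [[0, 0, -50], [1, 0, -5], [0, 1, 8]]

The invariant factors of A (the non-unit diagonal entries of the Smith normal form of xI - A over ℚ[x]) are (x - 5)^2(x + 2), each dividing the next. The characteristic polynomial is their product, (x - 5)^2(x + 2).

The rational canonical form is the block-diagonal matrix of companion matrices C(f_i):
R = [[0, 0, -50], [1, 0, -5], [0, 1, 8]].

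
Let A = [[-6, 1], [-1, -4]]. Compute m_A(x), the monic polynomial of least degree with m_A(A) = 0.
m_A(x) = (x + 5)^2

The characteristic polynomial factors as (x + 5)^2. The minimal polynomial is ∏(x - λ)^{k_λ} where k_λ is the size of the largest Jordan block at λ.

For λ = -5: rank(A + 5I) = 1, and the largest Jordan block has size 2 (the smallest k with rank((A + 5I)^k) = rank((A + 5I)^(k+1))).

So m_A(x) = (x + 5)^2.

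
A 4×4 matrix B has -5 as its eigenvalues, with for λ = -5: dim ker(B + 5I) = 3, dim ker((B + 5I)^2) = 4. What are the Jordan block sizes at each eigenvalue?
Jordan blocks: (-5, 2), (-5, 1), (-5, 1)

λ = -5: successive nullity increments [3, 1] count blocks of size ≥ k; block sizes are [2, 1, 1].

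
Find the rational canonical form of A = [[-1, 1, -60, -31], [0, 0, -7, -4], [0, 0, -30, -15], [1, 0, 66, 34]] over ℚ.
R = [[0, 0, 0, -15], [1, 0, 0, -4], [0, 1, 0, 3], [0, 0, 1, 3]]

The invariant factors of A (the non-unit diagonal entries of the Smith normal form of xI - A over ℚ[x]) are (x - 3)(x^3 - 3x - 5), each dividing the next. The characteristic polynomial is their product, (x - 3)(x^3 - 3x - 5).

The rational canonical form is the block-diagonal matrix of companion matrices C(f_i):
R = [[0, 0, 0, -15], [1, 0, 0, -4], [0, 1, 0, 3], [0, 0, 1, 3]].

Note the characteristic polynomial does not split into linear factors over ℚ, so A has no Jordan form over ℚ; the rational canonical form exists over any field.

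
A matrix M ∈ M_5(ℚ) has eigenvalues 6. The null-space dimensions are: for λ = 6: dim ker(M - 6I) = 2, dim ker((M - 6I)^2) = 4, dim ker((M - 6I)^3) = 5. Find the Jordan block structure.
Jordan blocks: (6, 3), (6, 2)

λ = 6: successive nullity increments [2, 2, 1] count blocks of size ≥ k; block sizes are [3, 2].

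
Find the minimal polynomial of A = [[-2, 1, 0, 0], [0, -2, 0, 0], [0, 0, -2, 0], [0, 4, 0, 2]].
The characteristic polynomial factors as (x - 2)(x + 2)^3. The minimal polynomial is ∏(x - λ)^{k_λ} where k_λ is the size of the largest Jordan block at λ.

For λ = -2: rank(A + 2I) = 2, and the largest Jordan block has size 2 (the smallest k with rank((A + 2I)^k) = rank((A + 2I)^(k+1))).
For λ = 2: rank(A - 2I) = 3, and the largest Jordan block has size 1 (the smallest k with rank((A - 2I)^k) = rank((A - 2I)^(k+1))).

So m_A(x) = (x - 2)(x + 2)^2.

m_A(x) = (x - 2)(x + 2)^2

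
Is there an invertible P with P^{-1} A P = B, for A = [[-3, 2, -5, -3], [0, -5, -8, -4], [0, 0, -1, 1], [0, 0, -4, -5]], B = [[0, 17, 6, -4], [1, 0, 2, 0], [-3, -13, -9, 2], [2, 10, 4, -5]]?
No.

Both have characteristic polynomial (x + 3)^3(x + 5), but the minimal polynomial of A is (x + 3)^3(x + 5) while the minimal polynomial of B is (x + 3)^2(x + 5). The minimal polynomial is a similarity invariant, so A and B are not similar.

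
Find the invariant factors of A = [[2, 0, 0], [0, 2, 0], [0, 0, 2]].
The Jordan structure of A has elementary divisors (x - 2), (x - 2), (x - 2). Arranging the block sizes at each eigenvalue in decreasing order and taking row products gives the invariant factors.

Invariant factors (smallest first, each dividing the next): x - 2, x - 2, x - 2.

Check: the last factor x - 2 is the minimal polynomial, and the product (x - 2)^3 is the characteristic polynomial.

x - 2, x - 2, x - 2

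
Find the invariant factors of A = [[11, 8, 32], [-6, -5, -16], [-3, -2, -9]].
x + 1, (x + 1)^2

The Jordan structure of A has elementary divisors (x + 1)^2, (x + 1). Arranging the block sizes at each eigenvalue in decreasing order and taking row products gives the invariant factors.

Invariant factors (smallest first, each dividing the next): x + 1, (x + 1)^2.

Check: the last factor (x + 1)^2 is the minimal polynomial, and the product (x + 1)^3 is the characteristic polynomial.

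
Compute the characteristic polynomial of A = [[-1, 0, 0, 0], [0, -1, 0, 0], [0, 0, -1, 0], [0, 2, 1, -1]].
xI - A = [[x + 1, 0, 0, 0], [0, x + 1, 0, 0], [0, 0, x + 1, 0], [0, -2, -1, x + 1]].

Expanding det(xI - A) along the first row:
det(xI - A) = + (x + 1)·det([[x + 1, 0, 0], [0, x + 1, 0], [-2, -1, x + 1]]) - (0)·det([[0, 0, 0], [0, x + 1, 0], [0, -1, x + 1]]) + (0)·det([[0, x + 1, 0], [0, 0, 0], [0, -2, x + 1]]) - (0)·det([[0, x + 1, 0], [0, 0, x + 1], [0, -2, -1]]).

Evaluating gives χ_A(x) = x^4 + 4x^3 + 6x^2 + 4x + 1 = (x + 1)^4.

χ_A(x) = (x + 1)^4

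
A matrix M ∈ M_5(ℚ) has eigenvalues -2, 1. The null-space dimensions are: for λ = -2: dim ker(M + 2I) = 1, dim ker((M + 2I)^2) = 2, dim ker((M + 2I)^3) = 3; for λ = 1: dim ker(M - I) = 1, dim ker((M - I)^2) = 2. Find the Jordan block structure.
Jordan blocks: (-2, 3), (1, 2)

λ = -2: successive nullity increments [1, 1, 1] count blocks of size ≥ k; block sizes are [3].
λ = 1: successive nullity increments [1, 1] count blocks of size ≥ k; block sizes are [2].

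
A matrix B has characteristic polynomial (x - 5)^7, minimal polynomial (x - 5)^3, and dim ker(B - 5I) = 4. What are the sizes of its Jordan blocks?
λ = 5: algebraic multiplicity 7 (exponent in χ_B), largest block size 3 (exponent in m_B), 4 blocks (geometric multiplicity). These force block sizes [3, 2, 1, 1].

Jordan blocks: (5, 3), (5, 2), (5, 1), (5, 1)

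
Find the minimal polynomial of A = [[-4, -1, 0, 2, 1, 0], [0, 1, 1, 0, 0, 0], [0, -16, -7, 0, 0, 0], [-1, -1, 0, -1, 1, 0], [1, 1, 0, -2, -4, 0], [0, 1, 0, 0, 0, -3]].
m_A(x) = (x + 3)^3

The characteristic polynomial factors as (x + 3)^6. The minimal polynomial is ∏(x - λ)^{k_λ} where k_λ is the size of the largest Jordan block at λ.

For λ = -3: rank(A + 3I) = 3, and the largest Jordan block has size 3 (the smallest k with rank((A + 3I)^k) = rank((A + 3I)^(k+1))).

So m_A(x) = (x + 3)^3.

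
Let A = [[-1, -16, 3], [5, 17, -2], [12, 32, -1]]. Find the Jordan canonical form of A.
The characteristic polynomial is det(xI - A) = (x - 5)^3, so the eigenvalues are 5 (algebraic multiplicity 3).

For λ = 5: rank(A - 5I) = 2, rank((A - 5I)^2) = 1, rank((A - 5I)^3) = 0. The eigenspace has dimension 3 - 2 = 1, so there is 1 Jordan block; the rank sequence gives block sizes [3].

Assembling the blocks gives the Jordan form J above.

J = [[5, 1, 0], [0, 5, 1], [0, 0, 5]]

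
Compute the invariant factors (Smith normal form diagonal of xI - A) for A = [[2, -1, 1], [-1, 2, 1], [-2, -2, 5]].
x - 3, (x - 3)^2

The Jordan structure of A has elementary divisors (x - 3)^2, (x - 3). Arranging the block sizes at each eigenvalue in decreasing order and taking row products gives the invariant factors.

Invariant factors (smallest first, each dividing the next): x - 3, (x - 3)^2.

Check: the last factor (x - 3)^2 is the minimal polynomial, and the product (x - 3)^3 is the characteristic polynomial.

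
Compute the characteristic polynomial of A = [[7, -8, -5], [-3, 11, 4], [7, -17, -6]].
χ_A(x) = (x - 4)^3

xI - A = [[x - 7, 8, 5], [3, x - 11, -4], [-7, 17, x + 6]].

Expanding det(xI - A) along the first row:
det(xI - A) = + (x - 7)·det([[x - 11, -4], [17, x + 6]]) - (8)·det([[3, -4], [-7, x + 6]]) + (5)·det([[3, x - 11], [-7, 17]]).

Evaluating gives χ_A(x) = x^3 - 12x^2 + 48x - 64 = (x - 4)^3.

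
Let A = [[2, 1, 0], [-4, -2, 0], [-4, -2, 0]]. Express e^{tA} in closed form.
e^{tA} = [[2*t + 1, t, 0], [-4*t, 1 - 2*t, 0], [-4*t, -2*t, 1]]

A has Jordan form J = [[0, 1, 0], [0, 0, 0], [0, 0, 0]] with A = PJP^{-1}, so e^{tA} = P e^{tJ} P^{-1}.

For a Jordan block J_k(λ), e^{tJ_k(λ)} = e^{λt} · (I + tN + t^2 N^2/2! + ... + t^{k-1} N^{k-1}/(k-1)!) where N is the nilpotent superdiagonal part.

Assembling the blocks and conjugating back gives the entries of e^{tA} as shown above.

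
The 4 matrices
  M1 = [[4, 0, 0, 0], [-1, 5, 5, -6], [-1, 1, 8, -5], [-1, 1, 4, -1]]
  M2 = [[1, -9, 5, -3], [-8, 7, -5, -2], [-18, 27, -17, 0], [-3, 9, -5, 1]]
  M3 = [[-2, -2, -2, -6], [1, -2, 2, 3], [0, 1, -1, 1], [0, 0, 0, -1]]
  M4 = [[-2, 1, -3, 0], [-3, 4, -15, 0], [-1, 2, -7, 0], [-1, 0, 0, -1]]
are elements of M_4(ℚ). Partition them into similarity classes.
3 classes: {M1}, {M2}, {M3, M4}

Characteristic polynomials: χ_{M1} = (x - 4)^4, χ_{M2} = (x + 2)^4, χ_{M3} = (x + 1)^2(x + 2)^2, χ_{M4} = (x + 1)^2(x + 2)^2.

{M1}: invariant factors x - 4, (x - 4)^3.

{M2}: invariant factors (x + 2)^2, (x + 2)^2.

{M3, M4}: invariant factors x + 1, (x + 1)(x + 2)^2.

Matrices are similar if and only if their invariant-factor lists agree; the partition into similarity classes is {M1}, {M2}, {M3, M4}.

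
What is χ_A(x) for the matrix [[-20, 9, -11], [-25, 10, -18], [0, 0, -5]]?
χ_A(x) = (x + 5)^3

xI - A = [[x + 20, -9, 11], [25, x - 10, 18], [0, 0, x + 5]].

Expanding det(xI - A) along the first row:
det(xI - A) = + (x + 20)·det([[x - 10, 18], [0, x + 5]]) - (-9)·det([[25, 18], [0, x + 5]]) + (11)·det([[25, x - 10], [0, 0]]).

Evaluating gives χ_A(x) = x^3 + 15x^2 + 75x + 125 = (x + 5)^3.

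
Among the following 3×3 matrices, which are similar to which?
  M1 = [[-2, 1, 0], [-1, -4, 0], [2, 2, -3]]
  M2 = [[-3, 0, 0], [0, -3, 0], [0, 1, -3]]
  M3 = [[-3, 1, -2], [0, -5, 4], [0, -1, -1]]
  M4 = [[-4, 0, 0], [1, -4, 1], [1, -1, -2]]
Characteristic polynomials: χ_{M1} = (x + 3)^3, χ_{M2} = (x + 3)^3, χ_{M3} = (x + 3)^3, χ_{M4} = (x + 3)^2(x + 4).

{M1, M2, M3}: invariant factors x + 3, (x + 3)^2.

{M4}: invariant factors (x + 3)^2(x + 4).

Matrices are similar if and only if their invariant-factor lists agree; the partition into similarity classes is {M1, M2, M3}, {M4}.

2 classes: {M1, M2, M3}, {M4}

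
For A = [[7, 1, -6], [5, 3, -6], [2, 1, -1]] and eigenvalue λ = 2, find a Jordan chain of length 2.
We seek v_1 ∈ ker((A - 2I)^2) \ ker(A - 2I), then set v_{i+1} = (A - 2I) v_i.

One such chain is v_1 = [[2, 3, 2]]^T, v_2 = [[1, 1, 1]]^T. Check: (A - 2I) v_2 = [[0, 0, 0]]^T = 0.

v_1 = [[2, 3, 2]]^T, v_2 = [[1, 1, 1]]^T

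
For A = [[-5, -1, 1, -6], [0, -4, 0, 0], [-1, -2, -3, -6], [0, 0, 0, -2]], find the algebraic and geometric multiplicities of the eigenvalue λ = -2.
algebraic multiplicity 1, geometric multiplicity 1

The characteristic polynomial is (x + 2)(x + 4)^3, so the factor x + 2 appears with exponent 1: the algebraic multiplicity is 1.

rank(A + 2I) = 3, so the eigenspace has dimension 4 - 3 = 1: the geometric multiplicity is 1.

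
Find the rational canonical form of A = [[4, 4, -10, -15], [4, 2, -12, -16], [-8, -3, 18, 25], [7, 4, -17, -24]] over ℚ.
The invariant factors of A (the non-unit diagonal entries of the Smith normal form of xI - A over ℚ[x]) are x(x^3 + 2x - 4), each dividing the next. The characteristic polynomial is their product, x(x^3 + 2x - 4).

The rational canonical form is the block-diagonal matrix of companion matrices C(f_i):
R = [[0, 0, 0, 0], [1, 0, 0, 4], [0, 1, 0, -2], [0, 0, 1, 0]].

Note the characteristic polynomial does not split into linear factors over ℚ, so A has no Jordan form over ℚ; the rational canonical form exists over any field.

R = [[0, 0, 0, 0], [1, 0, 0, 4], [0, 1, 0, -2], [0, 0, 1, 0]]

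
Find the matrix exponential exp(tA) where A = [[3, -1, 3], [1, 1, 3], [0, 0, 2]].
e^{tA} = [[(t + 1)*e^{2*t}, -t*e^{2*t}, 3*t*e^{2*t}], [t*e^{2*t}, (1 - t)*e^{2*t}, 3*t*e^{2*t}], [0, 0, e^{2*t}]]

A has Jordan form J = [[2, 1, 0], [0, 2, 0], [0, 0, 2]] with A = PJP^{-1}, so e^{tA} = P e^{tJ} P^{-1}.

For a Jordan block J_k(λ), e^{tJ_k(λ)} = e^{λt} · (I + tN + t^2 N^2/2! + ... + t^{k-1} N^{k-1}/(k-1)!) where N is the nilpotent superdiagonal part.

Assembling the blocks and conjugating back gives the entries of e^{tA} as shown above.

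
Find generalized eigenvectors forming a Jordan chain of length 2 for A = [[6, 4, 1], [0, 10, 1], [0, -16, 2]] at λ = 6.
v_1 = [[0, 5, -19]]^T, v_2 = [[1, 1, -4]]^T

We seek v_1 ∈ ker((A - 6I)^2) \ ker(A - 6I), then set v_{i+1} = (A - 6I) v_i.

One such chain is v_1 = [[0, 5, -19]]^T, v_2 = [[1, 1, -4]]^T. Check: (A - 6I) v_2 = [[0, 0, 0]]^T = 0.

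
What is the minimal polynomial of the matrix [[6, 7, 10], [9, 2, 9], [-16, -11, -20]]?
m_A(x) = (x + 4)^3

The characteristic polynomial factors as (x + 4)^3. The minimal polynomial is ∏(x - λ)^{k_λ} where k_λ is the size of the largest Jordan block at λ.

For λ = -4: rank(A + 4I) = 2, and the largest Jordan block has size 3 (the smallest k with rank((A + 4I)^k) = rank((A + 4I)^(k+1))).

So m_A(x) = (x + 4)^3.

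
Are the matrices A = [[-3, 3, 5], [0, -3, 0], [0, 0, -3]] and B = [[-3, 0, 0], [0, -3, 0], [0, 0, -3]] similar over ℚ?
No.

Both have characteristic polynomial (x + 3)^3, but the minimal polynomial of A is (x + 3)^2 while the minimal polynomial of B is x + 3. The minimal polynomial is a similarity invariant, so A and B are not similar.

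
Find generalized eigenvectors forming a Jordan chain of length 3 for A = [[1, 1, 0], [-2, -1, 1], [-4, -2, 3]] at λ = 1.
v_1 = [[-1, 0, -1]]^T, v_2 = [[0, 1, 2]]^T, v_3 = [[1, 0, 2]]^T

We seek v_1 ∈ ker((A - I)^3) \ ker((A - I)^2), then set v_{i+1} = (A - I) v_i.

One such chain is v_1 = [[-1, 0, -1]]^T, v_2 = [[0, 1, 2]]^T, v_3 = [[1, 0, 2]]^T. Check: (A - I) v_3 = [[0, 0, 0]]^T = 0.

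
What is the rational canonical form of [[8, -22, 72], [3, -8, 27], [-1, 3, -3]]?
R = [[0, 0, 12], [1, 0, 7], [0, 1, -3]]

The invariant factors of A (the non-unit diagonal entries of the Smith normal form of xI - A over ℚ[x]) are (x + 4)(x^2 - x - 3), each dividing the next. The characteristic polynomial is their product, (x + 4)(x^2 - x - 3).

The rational canonical form is the block-diagonal matrix of companion matrices C(f_i):
R = [[0, 0, 12], [1, 0, 7], [0, 1, -3]].

Note the characteristic polynomial does not split into linear factors over ℚ, so A has no Jordan form over ℚ; the rational canonical form exists over any field.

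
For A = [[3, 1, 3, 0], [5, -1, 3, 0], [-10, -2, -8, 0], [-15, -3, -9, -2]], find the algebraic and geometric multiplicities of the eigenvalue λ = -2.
The characteristic polynomial is (x + 2)^4, so the factor x + 2 appears with exponent 4: the algebraic multiplicity is 4.

rank(A + 2I) = 1, so the eigenspace has dimension 4 - 1 = 3: the geometric multiplicity is 3.

Since 3 < 4, A is not diagonalizable.

algebraic multiplicity 4, geometric multiplicity 3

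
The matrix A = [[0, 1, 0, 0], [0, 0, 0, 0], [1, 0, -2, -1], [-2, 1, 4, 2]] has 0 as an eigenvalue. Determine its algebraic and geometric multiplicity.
algebraic multiplicity 4, geometric multiplicity 2

The characteristic polynomial is x^4, so the factor x appears with exponent 4: the algebraic multiplicity is 4.

rank(A) = 2, so the eigenspace has dimension 4 - 2 = 2: the geometric multiplicity is 2.

Since 2 < 4, A is not diagonalizable.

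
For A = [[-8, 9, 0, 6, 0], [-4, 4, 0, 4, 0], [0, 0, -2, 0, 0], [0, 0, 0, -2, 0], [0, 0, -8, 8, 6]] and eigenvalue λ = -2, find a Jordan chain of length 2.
v_1 = [[2, 1, 0, 0, 0]]^T, v_2 = [[-3, -2, 0, 0, 0]]^T

We seek v_1 ∈ ker((A + 2I)^2) \ ker(A + 2I), then set v_{i+1} = (A + 2I) v_i.

One such chain is v_1 = [[2, 1, 0, 0, 0]]^T, v_2 = [[-3, -2, 0, 0, 0]]^T. Check: (A + 2I) v_2 = [[0, 0, 0, 0, 0]]^T = 0.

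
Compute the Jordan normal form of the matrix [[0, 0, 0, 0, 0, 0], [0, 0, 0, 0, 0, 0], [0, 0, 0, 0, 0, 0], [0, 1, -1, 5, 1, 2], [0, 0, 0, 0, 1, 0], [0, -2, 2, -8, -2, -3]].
J = [[0, 0, 0, 0, 0, 0], [0, 0, 0, 0, 0, 0], [0, 0, 0, 0, 0, 0], [0, 0, 0, 1, 1, 0], [0, 0, 0, 0, 1, 0], [0, 0, 0, 0, 0, 1]]

The characteristic polynomial is det(xI - A) = x^3(x - 1)^3, so the eigenvalues are 0 (algebraic multiplicity 3), 1 (algebraic multiplicity 3).

For λ = 0: rank(A) = 3. The eigenspace has dimension 6 - 3 = 3, so there are 3 Jordan blocks; the rank sequence gives block sizes [1, 1, 1].

For λ = 1: rank(A - I) = 4, rank((A - I)^2) = 3. The eigenspace has dimension 6 - 4 = 2, so there are 2 Jordan blocks; the rank sequence gives block sizes [2, 1].

Assembling the blocks gives the Jordan form J above.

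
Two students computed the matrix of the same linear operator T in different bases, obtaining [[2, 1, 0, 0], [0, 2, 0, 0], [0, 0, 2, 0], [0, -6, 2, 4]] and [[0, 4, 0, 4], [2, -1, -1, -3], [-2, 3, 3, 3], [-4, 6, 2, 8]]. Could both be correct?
Yes.

Two matrices over a field are similar if and only if they have the same invariant factors.

Both A and B have characteristic polynomial (x - 4)(x - 2)^3 and minimal polynomial (x - 4)(x - 2)^2. Computing further, both have invariant factors x - 2, (x - 4)(x - 2)^2. Hence A and B are similar.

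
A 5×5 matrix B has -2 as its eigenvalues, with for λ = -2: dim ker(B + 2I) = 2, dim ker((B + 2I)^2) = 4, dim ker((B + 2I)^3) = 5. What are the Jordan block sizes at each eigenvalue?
Jordan blocks: (-2, 3), (-2, 2)

λ = -2: successive nullity increments [2, 2, 1] count blocks of size ≥ k; block sizes are [3, 2].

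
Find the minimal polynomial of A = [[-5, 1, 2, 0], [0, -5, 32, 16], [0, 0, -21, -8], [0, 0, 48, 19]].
The characteristic polynomial factors as (x - 3)(x + 5)^3. The minimal polynomial is ∏(x - λ)^{k_λ} where k_λ is the size of the largest Jordan block at λ.

For λ = -5: rank(A + 5I) = 2, and the largest Jordan block has size 2 (the smallest k with rank((A + 5I)^k) = rank((A + 5I)^(k+1))).
For λ = 3: rank(A - 3I) = 3, and the largest Jordan block has size 1 (the smallest k with rank((A - 3I)^k) = rank((A - 3I)^(k+1))).

So m_A(x) = (x - 3)(x + 5)^2.

m_A(x) = (x - 3)(x + 5)^2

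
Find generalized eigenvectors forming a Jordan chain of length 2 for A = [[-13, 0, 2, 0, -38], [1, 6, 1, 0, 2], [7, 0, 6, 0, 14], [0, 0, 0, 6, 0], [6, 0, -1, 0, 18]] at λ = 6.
We seek v_1 ∈ ker((A - 6I)^2) \ ker(A - 6I), then set v_{i+1} = (A - 6I) v_i.

One such chain is v_1 = [[0, 0, 1, 0, 0]]^T, v_2 = [[2, 1, 0, 0, -1]]^T. Check: (A - 6I) v_2 = [[0, 0, 0, 0, 0]]^T = 0.

v_1 = [[0, 0, 1, 0, 0]]^T, v_2 = [[2, 1, 0, 0, -1]]^T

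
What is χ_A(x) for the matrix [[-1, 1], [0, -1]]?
xI - A = [[x + 1, -1], [0, x + 1]].

Expanding det(xI - A) along the first row:
det(xI - A) = + (x + 1)·det([[x + 1]]) - (-1)·det([[0]]).

Evaluating gives χ_A(x) = x^2 + 2x + 1 = (x + 1)^2.

χ_A(x) = (x + 1)^2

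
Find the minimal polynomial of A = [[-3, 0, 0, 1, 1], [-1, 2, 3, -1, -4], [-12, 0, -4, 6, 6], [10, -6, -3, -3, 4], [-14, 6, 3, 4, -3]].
m_A(x) = (x + 1)^2(x + 4)

The characteristic polynomial factors as (x + 1)^3(x + 4)^2. The minimal polynomial is ∏(x - λ)^{k_λ} where k_λ is the size of the largest Jordan block at λ.

For λ = -4: rank(A + 4I) = 3, and the largest Jordan block has size 1 (the smallest k with rank((A + 4I)^k) = rank((A + 4I)^(k+1))).
For λ = -1: rank(A + I) = 3, and the largest Jordan block has size 2 (the smallest k with rank((A + I)^k) = rank((A + I)^(k+1))).

So m_A(x) = (x + 1)^2(x + 4).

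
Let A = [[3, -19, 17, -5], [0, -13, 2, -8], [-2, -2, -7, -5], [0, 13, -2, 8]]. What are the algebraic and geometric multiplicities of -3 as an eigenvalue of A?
The characteristic polynomial is x(x + 3)^3, so the factor x + 3 appears with exponent 3: the algebraic multiplicity is 3.

rank(A + 3I) = 3, so the eigenspace has dimension 4 - 3 = 1: the geometric multiplicity is 1.

Since 1 < 3, A is not diagonalizable.

algebraic multiplicity 3, geometric multiplicity 1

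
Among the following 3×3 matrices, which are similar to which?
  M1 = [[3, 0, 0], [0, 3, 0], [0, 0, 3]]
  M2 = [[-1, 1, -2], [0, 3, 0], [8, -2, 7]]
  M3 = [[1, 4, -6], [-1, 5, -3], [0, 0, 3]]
Characteristic polynomials: χ_{M1} = (x - 3)^3, χ_{M2} = (x - 3)^3, χ_{M3} = (x - 3)^3.

{M1}: invariant factors x - 3, x - 3, x - 3.

{M2, M3}: invariant factors x - 3, (x - 3)^2.

Matrices are similar if and only if their invariant-factor lists agree; the partition into similarity classes is {M1}, {M2, M3}.

2 classes: {M1}, {M2, M3}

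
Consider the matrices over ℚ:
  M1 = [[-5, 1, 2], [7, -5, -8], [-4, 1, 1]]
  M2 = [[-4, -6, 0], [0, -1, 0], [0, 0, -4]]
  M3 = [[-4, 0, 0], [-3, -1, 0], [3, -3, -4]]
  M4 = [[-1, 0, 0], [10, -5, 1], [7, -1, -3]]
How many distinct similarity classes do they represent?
2 classes: {M1, M4}, {M2, M3}

Characteristic polynomials: χ_{M1} = (x + 1)(x + 4)^2, χ_{M2} = (x + 1)(x + 4)^2, χ_{M3} = (x + 1)(x + 4)^2, χ_{M4} = (x + 1)(x + 4)^2.

{M1, M4}: invariant factors (x + 1)(x + 4)^2.

{M2, M3}: invariant factors x + 4, (x + 1)(x + 4).

Matrices are similar if and only if their invariant-factor lists agree; the partition into similarity classes is {M1, M4}, {M2, M3}.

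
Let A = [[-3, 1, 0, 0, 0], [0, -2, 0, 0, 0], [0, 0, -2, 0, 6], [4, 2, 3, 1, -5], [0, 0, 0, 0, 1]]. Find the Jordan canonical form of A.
J = [[-3, 0, 0, 0, 0], [0, -2, 0, 0, 0], [0, 0, -2, 0, 0], [0, 0, 0, 1, 1], [0, 0, 0, 0, 1]]

The characteristic polynomial is det(xI - A) = (x - 1)^2(x + 2)^2(x + 3), so the eigenvalues are -3 (algebraic multiplicity 1), -2 (algebraic multiplicity 2), 1 (algebraic multiplicity 2).

For λ = -3: algebraic multiplicity 1 gives one 1×1 block.

For λ = -2: rank(A + 2I) = 3. The eigenspace has dimension 5 - 3 = 2, so there are 2 Jordan blocks; the rank sequence gives block sizes [1, 1].

For λ = 1: rank(A - I) = 4, rank((A - I)^2) = 3. The eigenspace has dimension 5 - 4 = 1, so there is 1 Jordan block; the rank sequence gives block sizes [2].

Assembling the blocks gives the Jordan form J above.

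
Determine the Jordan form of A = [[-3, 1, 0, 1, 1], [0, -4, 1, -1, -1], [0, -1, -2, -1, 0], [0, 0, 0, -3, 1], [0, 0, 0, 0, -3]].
The characteristic polynomial is det(xI - A) = (x + 3)^5, so the eigenvalues are -3 (algebraic multiplicity 5).

For λ = -3: rank(A + 3I) = 3, rank((A + 3I)^2) = 1, rank((A + 3I)^3) = 0. The eigenspace has dimension 5 - 3 = 2, so there are 2 Jordan blocks; the rank sequence gives block sizes [3, 2].

Assembling the blocks gives the Jordan form J above.

J = [[-3, 1, 0, 0, 0], [0, -3, 1, 0, 0], [0, 0, -3, 0, 0], [0, 0, 0, -3, 1], [0, 0, 0, 0, -3]]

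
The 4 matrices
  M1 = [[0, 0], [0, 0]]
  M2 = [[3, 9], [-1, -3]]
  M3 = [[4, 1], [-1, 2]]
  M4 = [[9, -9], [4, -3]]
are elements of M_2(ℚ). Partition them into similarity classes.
Characteristic polynomials: χ_{M1} = x^2, χ_{M2} = x^2, χ_{M3} = (x - 3)^2, χ_{M4} = (x - 3)^2.

{M1}: invariant factors x, x.

{M2}: invariant factors x^2.

{M3, M4}: invariant factors (x - 3)^2.

Matrices are similar if and only if their invariant-factor lists agree; the partition into similarity classes is {M1}, {M2}, {M3, M4}.

3 classes: {M1}, {M2}, {M3, M4}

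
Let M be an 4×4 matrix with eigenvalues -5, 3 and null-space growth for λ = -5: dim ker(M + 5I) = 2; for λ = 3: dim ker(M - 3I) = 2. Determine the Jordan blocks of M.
Jordan blocks: (-5, 1), (-5, 1), (3, 1), (3, 1)

λ = -5: successive nullity increments [2] count blocks of size ≥ k; block sizes are [1, 1].
λ = 3: successive nullity increments [2] count blocks of size ≥ k; block sizes are [1, 1].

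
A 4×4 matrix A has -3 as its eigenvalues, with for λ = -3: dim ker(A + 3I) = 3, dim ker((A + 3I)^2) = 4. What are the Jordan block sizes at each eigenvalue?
λ = -3: successive nullity increments [3, 1] count blocks of size ≥ k; block sizes are [2, 1, 1].

Jordan blocks: (-3, 2), (-3, 1), (-3, 1)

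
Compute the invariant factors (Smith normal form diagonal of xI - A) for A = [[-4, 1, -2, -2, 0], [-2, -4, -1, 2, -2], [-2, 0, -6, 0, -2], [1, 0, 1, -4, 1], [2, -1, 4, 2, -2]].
(x + 4)^2, (x + 4)^3

The Jordan structure of A has elementary divisors (x + 4)^3, (x + 4)^2. Arranging the block sizes at each eigenvalue in decreasing order and taking row products gives the invariant factors.

Invariant factors (smallest first, each dividing the next): (x + 4)^2, (x + 4)^3.

Check: the last factor (x + 4)^3 is the minimal polynomial, and the product (x + 4)^5 is the characteristic polynomial.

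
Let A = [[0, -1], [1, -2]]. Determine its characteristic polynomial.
χ_A(x) = (x + 1)^2

xI - A = [[x, 1], [-1, x + 2]].

Expanding det(xI - A) along the first row:
det(xI - A) = + (x)·det([[x + 2]]) - (1)·det([[-1]]).

Evaluating gives χ_A(x) = x^2 + 2x + 1 = (x + 1)^2.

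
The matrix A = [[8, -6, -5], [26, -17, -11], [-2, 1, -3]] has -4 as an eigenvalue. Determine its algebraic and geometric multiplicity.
algebraic multiplicity 3, geometric multiplicity 1

The characteristic polynomial is (x + 4)^3, so the factor x + 4 appears with exponent 3: the algebraic multiplicity is 3.

rank(A + 4I) = 2, so the eigenspace has dimension 3 - 2 = 1: the geometric multiplicity is 1.

Since 1 < 3, A is not diagonalizable.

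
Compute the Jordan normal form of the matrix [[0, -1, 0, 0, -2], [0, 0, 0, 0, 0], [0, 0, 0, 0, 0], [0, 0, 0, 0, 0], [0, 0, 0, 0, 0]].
The characteristic polynomial is det(xI - A) = x^5, so the eigenvalues are 0 (algebraic multiplicity 5).

For λ = 0: rank(A) = 1, rank(A^2) = 0. The eigenspace has dimension 5 - 1 = 4, so there are 4 Jordan blocks; the rank sequence gives block sizes [2, 1, 1, 1].

Assembling the blocks gives the Jordan form J above.

J = [[0, 1, 0, 0, 0], [0, 0, 0, 0, 0], [0, 0, 0, 0, 0], [0, 0, 0, 0, 0], [0, 0, 0, 0, 0]]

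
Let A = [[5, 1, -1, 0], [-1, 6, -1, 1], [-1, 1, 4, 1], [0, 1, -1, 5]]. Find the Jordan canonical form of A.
J = [[5, 1, 0, 0], [0, 5, 0, 0], [0, 0, 5, 1], [0, 0, 0, 5]]

The characteristic polynomial is det(xI - A) = (x - 5)^4, so the eigenvalues are 5 (algebraic multiplicity 4).

For λ = 5: rank(A - 5I) = 2, rank((A - 5I)^2) = 0. The eigenspace has dimension 4 - 2 = 2, so there are 2 Jordan blocks; the rank sequence gives block sizes [2, 2].

Assembling the blocks gives the Jordan form J above.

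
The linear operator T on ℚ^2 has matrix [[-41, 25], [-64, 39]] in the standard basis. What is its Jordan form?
The characteristic polynomial is det(xI - A) = (x + 1)^2, so the eigenvalues are -1 (algebraic multiplicity 2).

For λ = -1: rank(A + I) = 1, rank((A + I)^2) = 0. The eigenspace has dimension 2 - 1 = 1, so there is 1 Jordan block; the rank sequence gives block sizes [2].

Assembling the blocks gives the Jordan form J above.

J = [[-1, 1], [0, -1]]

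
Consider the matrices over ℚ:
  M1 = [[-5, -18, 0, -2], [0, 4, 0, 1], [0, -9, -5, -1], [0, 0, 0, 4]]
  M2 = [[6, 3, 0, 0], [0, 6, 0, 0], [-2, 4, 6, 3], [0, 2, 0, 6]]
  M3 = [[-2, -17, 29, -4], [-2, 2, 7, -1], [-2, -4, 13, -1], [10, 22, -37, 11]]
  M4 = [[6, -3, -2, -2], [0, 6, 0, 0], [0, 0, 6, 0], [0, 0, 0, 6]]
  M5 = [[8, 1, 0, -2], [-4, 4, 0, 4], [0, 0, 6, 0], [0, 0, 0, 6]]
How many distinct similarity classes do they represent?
3 classes: {M1}, {M2, M3}, {M4, M5}

Characteristic polynomials: χ_{M1} = (x - 4)^2(x + 5)^2, χ_{M2} = (x - 6)^4, χ_{M3} = (x - 6)^4, χ_{M4} = (x - 6)^4, χ_{M5} = (x - 6)^4.

{M1}: invariant factors x + 5, (x - 4)^2(x + 5).

{M2, M3}: invariant factors (x - 6)^2, (x - 6)^2.

{M4, M5}: invariant factors x - 6, x - 6, (x - 6)^2.

Matrices are similar if and only if their invariant-factor lists agree; the partition into similarity classes is {M1}, {M2, M3}, {M4, M5}.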